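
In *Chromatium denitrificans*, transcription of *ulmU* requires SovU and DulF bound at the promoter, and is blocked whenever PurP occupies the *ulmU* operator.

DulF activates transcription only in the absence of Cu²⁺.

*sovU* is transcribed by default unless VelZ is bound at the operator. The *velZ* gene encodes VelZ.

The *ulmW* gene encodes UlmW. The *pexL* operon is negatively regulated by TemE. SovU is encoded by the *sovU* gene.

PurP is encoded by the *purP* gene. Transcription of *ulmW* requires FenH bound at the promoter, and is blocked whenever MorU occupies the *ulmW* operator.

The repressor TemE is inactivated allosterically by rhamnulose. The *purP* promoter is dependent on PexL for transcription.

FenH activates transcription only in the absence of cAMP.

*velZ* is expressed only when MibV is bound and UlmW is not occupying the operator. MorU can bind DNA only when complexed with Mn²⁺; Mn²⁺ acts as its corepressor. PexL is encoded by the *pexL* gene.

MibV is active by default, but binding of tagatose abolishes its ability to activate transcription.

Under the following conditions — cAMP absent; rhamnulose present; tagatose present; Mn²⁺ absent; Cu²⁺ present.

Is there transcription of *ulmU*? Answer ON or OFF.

Tagatose is present, so MibV is inactive.
cAMP is absent, so FenH is active.
Mn²⁺ is absent, so MorU is inactive.
No repressor is bound and FenH is active, so *ulmW* is transcribed.
So UlmW is produced and active.
With repressor UlmW bound, *velZ* is not transcribed.
So VelZ is not produced.
With no repressor bound, *sovU* is transcribed.
So SovU is produced and active.
Cu²⁺ is present, so DulF is inactive.
Rhamnulose is present, so TemE is inactive.
With no repressor bound, *pexL* is transcribed.
So PexL is produced and active.
No repressor is bound and PexL is active, so *purP* is transcribed.
So PurP is produced and active.
With repressor PurP bound, *ulmU* is not transcribed.

OFF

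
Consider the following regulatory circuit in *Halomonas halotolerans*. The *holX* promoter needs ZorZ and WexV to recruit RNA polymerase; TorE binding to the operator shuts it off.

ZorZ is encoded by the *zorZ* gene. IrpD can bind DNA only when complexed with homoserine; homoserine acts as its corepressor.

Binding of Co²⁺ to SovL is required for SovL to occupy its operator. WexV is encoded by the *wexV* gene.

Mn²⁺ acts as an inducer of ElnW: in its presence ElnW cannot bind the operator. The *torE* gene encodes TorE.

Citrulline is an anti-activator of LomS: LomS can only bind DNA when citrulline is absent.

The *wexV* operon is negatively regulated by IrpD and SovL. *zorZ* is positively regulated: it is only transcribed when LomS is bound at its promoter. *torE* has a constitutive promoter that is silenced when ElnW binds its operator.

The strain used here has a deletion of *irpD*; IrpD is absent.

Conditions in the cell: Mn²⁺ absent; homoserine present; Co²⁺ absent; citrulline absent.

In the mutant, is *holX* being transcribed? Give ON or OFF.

Mn²⁺ is absent, so ElnW is active.
With repressor ElnW bound, *torE* is not transcribed.
So TorE is not produced.
Citrulline is absent, so LomS is active.
No repressor is bound and LomS is active, so *zorZ* is transcribed.
So ZorZ is produced and active.
IrpD is non-functional in this strain, so it has no effect.
Co²⁺ is absent, so SovL is inactive.
With no repressor bound, *wexV* is transcribed.
So WexV is produced and active.
No repressor is bound and ZorZ and WexV are active, so *holX* is transcribed.

ON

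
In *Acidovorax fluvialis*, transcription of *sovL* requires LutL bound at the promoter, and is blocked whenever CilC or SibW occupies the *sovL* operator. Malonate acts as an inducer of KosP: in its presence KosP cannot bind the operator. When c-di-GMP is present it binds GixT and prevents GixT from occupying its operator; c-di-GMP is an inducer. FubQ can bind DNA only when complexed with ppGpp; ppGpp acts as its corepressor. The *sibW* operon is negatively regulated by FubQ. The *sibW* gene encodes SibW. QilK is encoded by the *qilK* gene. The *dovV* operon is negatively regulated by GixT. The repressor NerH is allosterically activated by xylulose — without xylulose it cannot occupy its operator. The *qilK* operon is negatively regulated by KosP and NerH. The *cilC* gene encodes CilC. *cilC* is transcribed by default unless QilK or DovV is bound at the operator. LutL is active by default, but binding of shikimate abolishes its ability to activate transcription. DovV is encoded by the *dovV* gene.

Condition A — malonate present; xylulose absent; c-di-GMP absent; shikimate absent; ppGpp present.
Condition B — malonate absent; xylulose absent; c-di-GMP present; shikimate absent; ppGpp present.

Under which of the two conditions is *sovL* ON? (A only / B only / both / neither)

both

Condition A:
Malonate is present, so KosP is inactive.
Xylulose is absent, so NerH is inactive.
With no repressor bound, *qilK* is transcribed.
So QilK is produced and active.
c-di-GMP is absent, so GixT is active.
With repressor GixT bound, *dovV* is not transcribed.
So DovV is not produced.
With repressor QilK bound, *cilC* is not transcribed.
So CilC is not produced.
Shikimate is absent, so LutL is active.
ppGpp is present, so FubQ is active.
With repressor FubQ bound, *sibW* is not transcribed.
So SibW is not produced.
No repressor is bound and LutL is active, so *sovL* is transcribed.
→ *sovL* is ON in A.
Condition B:
Malonate is absent, so KosP is active.
Xylulose is absent, so NerH is inactive.
With repressor KosP bound, *qilK* is not transcribed.
So QilK is not produced.
c-di-GMP is present, so GixT is inactive.
With no repressor bound, *dovV* is transcribed.
So DovV is produced and active.
With repressor DovV bound, *cilC* is not transcribed.
So CilC is not produced.
Shikimate is absent, so LutL is active.
ppGpp is present, so FubQ is active.
With repressor FubQ bound, *sibW* is not transcribed.
So SibW is not produced.
No repressor is bound and LutL is active, so *sovL* is transcribed.
→ *sovL* is ON in B.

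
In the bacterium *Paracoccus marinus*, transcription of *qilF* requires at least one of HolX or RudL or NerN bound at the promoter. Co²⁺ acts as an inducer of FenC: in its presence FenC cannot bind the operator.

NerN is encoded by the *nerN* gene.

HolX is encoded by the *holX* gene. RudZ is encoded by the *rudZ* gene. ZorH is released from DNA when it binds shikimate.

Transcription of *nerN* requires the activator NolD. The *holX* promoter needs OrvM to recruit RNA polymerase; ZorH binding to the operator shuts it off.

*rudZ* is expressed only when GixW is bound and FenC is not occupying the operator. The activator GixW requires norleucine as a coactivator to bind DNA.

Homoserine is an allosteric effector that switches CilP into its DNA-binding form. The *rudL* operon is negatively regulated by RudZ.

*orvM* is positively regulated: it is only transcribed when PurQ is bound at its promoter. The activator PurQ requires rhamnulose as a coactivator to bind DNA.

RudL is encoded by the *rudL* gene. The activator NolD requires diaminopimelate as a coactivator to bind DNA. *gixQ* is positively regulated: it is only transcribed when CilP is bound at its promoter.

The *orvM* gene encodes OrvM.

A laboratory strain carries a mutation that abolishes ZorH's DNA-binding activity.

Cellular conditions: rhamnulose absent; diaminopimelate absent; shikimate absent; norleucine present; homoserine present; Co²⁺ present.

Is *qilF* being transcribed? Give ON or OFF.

OFF

ZorH is non-functional in this strain, so it has no effect.
Rhamnulose is absent, so PurQ is inactive.
Required activator PurQ is absent, so *orvM* is not transcribed.
So OrvM is not produced.
Required activator OrvM is absent, so *holX* is not transcribed.
So HolX is not produced.
Norleucine is present, so GixW is active.
Co²⁺ is present, so FenC is inactive.
No repressor is bound and GixW is active, so *rudZ* is transcribed.
So RudZ is produced and active.
With repressor RudZ bound, *rudL* is not transcribed.
So RudL is not produced.
Diaminopimelate is absent, so NolD is inactive.
Required activator NolD is absent, so *nerN* is not transcribed.
So NerN is not produced.
No activator is available at the *qilF* promoter, so *qilF* is not transcribed.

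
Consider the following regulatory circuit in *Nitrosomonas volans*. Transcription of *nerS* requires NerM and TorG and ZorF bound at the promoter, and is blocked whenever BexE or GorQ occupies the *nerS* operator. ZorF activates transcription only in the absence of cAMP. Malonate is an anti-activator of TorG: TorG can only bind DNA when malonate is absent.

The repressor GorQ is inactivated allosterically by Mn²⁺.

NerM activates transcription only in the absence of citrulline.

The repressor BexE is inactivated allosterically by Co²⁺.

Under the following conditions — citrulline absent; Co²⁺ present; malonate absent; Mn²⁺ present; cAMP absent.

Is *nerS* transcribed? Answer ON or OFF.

Co²⁺ is present, so BexE is inactive.
Mn²⁺ is present, so GorQ is inactive.
Citrulline is absent, so NerM is active.
Malonate is absent, so TorG is active.
cAMP is absent, so ZorF is active.
No repressor is bound and NerM and TorG and ZorF are active, so *nerS* is transcribed.

ON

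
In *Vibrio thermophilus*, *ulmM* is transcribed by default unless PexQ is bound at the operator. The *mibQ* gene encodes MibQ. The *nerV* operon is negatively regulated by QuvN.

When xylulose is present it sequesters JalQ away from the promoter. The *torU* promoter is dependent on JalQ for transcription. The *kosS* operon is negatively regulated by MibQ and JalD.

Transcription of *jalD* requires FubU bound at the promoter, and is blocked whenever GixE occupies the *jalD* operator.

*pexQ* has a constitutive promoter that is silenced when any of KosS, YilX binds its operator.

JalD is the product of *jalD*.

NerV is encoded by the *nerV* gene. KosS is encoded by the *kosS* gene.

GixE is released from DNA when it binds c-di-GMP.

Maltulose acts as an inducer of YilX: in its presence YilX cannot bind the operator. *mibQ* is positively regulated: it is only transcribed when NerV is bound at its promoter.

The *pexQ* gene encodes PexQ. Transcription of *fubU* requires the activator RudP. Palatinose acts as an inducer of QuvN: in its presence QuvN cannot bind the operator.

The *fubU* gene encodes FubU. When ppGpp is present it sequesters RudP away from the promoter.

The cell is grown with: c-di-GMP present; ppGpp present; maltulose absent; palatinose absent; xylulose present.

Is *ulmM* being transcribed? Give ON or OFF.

ON

Palatinose is absent, so QuvN is active.
With repressor QuvN bound, *nerV* is not transcribed.
So NerV is not produced.
Required activator NerV is absent, so *mibQ* is not transcribed.
So MibQ is not produced.
c-di-GMP is present, so GixE is inactive.
ppGpp is present, so RudP is inactive.
Required activator RudP is absent, so *fubU* is not transcribed.
So FubU is not produced.
Required activator FubU is absent, so *jalD* is not transcribed.
So JalD is not produced.
With no repressor bound, *kosS* is transcribed.
So KosS is produced and active.
Maltulose is absent, so YilX is active.
With repressor KosS bound, *pexQ* is not transcribed.
So PexQ is not produced.
With no repressor bound, *ulmM* is transcribed.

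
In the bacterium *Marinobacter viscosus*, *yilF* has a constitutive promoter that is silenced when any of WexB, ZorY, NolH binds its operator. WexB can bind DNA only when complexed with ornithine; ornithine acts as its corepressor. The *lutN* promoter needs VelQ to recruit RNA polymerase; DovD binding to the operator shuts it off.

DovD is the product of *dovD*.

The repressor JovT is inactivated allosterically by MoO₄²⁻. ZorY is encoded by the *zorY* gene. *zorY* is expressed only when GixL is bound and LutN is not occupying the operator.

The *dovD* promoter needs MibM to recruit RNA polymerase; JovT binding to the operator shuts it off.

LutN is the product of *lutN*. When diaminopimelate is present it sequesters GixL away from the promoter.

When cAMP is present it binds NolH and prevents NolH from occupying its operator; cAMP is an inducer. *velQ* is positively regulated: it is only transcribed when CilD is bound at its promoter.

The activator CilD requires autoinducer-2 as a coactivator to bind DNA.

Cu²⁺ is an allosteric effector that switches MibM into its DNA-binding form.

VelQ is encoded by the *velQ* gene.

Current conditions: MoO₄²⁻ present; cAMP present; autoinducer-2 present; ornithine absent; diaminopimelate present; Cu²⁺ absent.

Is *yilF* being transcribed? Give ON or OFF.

ON

Ornithine is absent, so WexB is inactive.
Autoinducer-2 is present, so CilD is active.
No repressor is bound and CilD is active, so *velQ* is transcribed.
So VelQ is produced and active.
MoO₄²⁻ is present, so JovT is inactive.
Cu²⁺ is absent, so MibM is inactive.
Required activator MibM is absent, so *dovD* is not transcribed.
So DovD is not produced.
No repressor is bound and VelQ is active, so *lutN* is transcribed.
So LutN is produced and active.
Diaminopimelate is present, so GixL is inactive.
With repressor LutN bound, *zorY* is not transcribed.
So ZorY is not produced.
cAMP is present, so NolH is inactive.
With no repressor bound, *yilF* is transcribed.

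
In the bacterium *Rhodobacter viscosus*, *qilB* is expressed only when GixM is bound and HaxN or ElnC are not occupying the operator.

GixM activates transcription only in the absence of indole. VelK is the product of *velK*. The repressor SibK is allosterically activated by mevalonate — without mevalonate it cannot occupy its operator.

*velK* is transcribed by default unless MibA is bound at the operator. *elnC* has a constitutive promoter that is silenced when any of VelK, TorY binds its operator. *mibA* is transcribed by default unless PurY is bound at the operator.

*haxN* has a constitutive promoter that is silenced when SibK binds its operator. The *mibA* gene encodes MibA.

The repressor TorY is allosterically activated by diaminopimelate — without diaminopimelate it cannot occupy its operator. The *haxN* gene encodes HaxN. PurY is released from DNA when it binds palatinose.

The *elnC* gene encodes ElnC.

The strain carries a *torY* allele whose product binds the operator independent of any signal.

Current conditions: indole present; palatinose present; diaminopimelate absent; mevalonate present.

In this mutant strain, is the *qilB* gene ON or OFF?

OFF

Mevalonate is present, so SibK is active.
With repressor SibK bound, *haxN* is not transcribed.
So HaxN is not produced.
Indole is present, so GixM is inactive.
Palatinose is present, so PurY is inactive.
With no repressor bound, *mibA* is transcribed.
So MibA is produced and active.
With repressor MibA bound, *velK* is not transcribed.
So VelK is not produced.
TorY is constitutively active in this strain.
With repressor TorY bound, *elnC* is not transcribed.
So ElnC is not produced.
Required activator GixM is absent, so *qilB* is not transcribed.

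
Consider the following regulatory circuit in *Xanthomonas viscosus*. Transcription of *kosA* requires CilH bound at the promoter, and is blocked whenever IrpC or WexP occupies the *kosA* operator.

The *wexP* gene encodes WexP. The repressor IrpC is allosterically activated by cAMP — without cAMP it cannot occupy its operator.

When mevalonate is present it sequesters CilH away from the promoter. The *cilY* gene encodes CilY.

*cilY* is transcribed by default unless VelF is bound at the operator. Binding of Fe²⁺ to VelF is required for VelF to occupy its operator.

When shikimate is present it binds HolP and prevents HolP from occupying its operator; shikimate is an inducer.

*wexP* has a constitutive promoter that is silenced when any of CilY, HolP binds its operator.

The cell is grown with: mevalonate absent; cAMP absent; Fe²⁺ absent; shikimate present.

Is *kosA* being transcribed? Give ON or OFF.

Mevalonate is absent, so CilH is active.
cAMP is absent, so IrpC is inactive.
Fe²⁺ is absent, so VelF is inactive.
With no repressor bound, *cilY* is transcribed.
So CilY is produced and active.
Shikimate is present, so HolP is inactive.
With repressor CilY bound, *wexP* is not transcribed.
So WexP is not produced.
No repressor is bound and CilH is active, so *kosA* is transcribed.

ON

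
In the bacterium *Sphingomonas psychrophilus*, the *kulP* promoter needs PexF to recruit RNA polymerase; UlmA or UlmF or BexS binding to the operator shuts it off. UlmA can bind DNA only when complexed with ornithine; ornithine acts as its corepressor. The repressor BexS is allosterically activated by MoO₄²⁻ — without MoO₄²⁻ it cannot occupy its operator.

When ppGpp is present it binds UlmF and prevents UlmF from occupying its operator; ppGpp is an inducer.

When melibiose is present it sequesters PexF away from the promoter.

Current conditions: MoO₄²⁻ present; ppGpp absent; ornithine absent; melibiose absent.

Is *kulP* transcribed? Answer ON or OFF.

Melibiose is absent, so PexF is active.
Ornithine is absent, so UlmA is inactive.
ppGpp is absent, so UlmF is active.
MoO₄²⁻ is present, so BexS is active.
With repressor UlmF bound, *kulP* is not transcribed.

OFF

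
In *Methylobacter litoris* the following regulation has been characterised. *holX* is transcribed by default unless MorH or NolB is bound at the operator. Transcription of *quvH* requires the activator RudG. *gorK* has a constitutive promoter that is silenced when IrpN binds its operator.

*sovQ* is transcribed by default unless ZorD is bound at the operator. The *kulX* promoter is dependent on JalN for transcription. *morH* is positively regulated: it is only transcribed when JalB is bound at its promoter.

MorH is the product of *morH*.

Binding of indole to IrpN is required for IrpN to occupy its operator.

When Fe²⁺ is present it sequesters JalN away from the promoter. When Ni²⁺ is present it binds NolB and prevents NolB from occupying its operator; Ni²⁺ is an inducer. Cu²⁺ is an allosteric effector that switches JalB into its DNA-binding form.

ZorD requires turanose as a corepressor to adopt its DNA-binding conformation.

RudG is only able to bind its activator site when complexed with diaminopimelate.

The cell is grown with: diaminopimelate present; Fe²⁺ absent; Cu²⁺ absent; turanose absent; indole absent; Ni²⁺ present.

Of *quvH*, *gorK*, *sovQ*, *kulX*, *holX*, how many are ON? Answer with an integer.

Diaminopimelate is present, so RudG is active.
No repressor is bound and RudG is active, so *quvH* is transcribed.
→ *quvH* is ON.
Indole is absent, so IrpN is inactive.
With no repressor bound, *gorK* is transcribed.
→ *gorK* is ON.
Turanose is absent, so ZorD is inactive.
With no repressor bound, *sovQ* is transcribed.
→ *sovQ* is ON.
Fe²⁺ is absent, so JalN is active.
No repressor is bound and JalN is active, so *kulX* is transcribed.
→ *kulX* is ON.
Cu²⁺ is absent, so JalB is inactive.
Required activator JalB is absent, so *morH* is not transcribed.
So MorH is not produced.
Ni²⁺ is present, so NolB is inactive.
With no repressor bound, *holX* is transcribed.
→ *holX* is ON.
5 of the 5 genes are transcribed.

5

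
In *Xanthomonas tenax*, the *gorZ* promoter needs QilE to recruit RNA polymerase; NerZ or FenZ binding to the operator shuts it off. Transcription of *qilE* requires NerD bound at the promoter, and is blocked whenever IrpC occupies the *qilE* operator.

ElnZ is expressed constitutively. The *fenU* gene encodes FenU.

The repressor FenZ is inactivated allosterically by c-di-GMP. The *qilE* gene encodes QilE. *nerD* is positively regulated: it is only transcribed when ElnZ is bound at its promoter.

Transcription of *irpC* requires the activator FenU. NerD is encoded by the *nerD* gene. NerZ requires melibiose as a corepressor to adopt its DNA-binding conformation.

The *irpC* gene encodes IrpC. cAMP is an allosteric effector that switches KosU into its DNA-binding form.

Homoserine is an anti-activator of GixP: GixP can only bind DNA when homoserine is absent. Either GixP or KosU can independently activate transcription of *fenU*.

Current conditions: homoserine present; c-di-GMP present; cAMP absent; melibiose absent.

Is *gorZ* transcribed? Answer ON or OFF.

ON

Melibiose is absent, so NerZ is inactive.
c-di-GMP is present, so FenZ is inactive.
Homoserine is present, so GixP is inactive.
cAMP is absent, so KosU is inactive.
No activator is available at the *fenU* promoter, so *fenU* is not transcribed.
So FenU is not produced.
Required activator FenU is absent, so *irpC* is not transcribed.
So IrpC is not produced.
ElnZ is produced constitutively and is active.
No repressor is bound and ElnZ is active, so *nerD* is transcribed.
So NerD is produced and active.
No repressor is bound and NerD is active, so *qilE* is transcribed.
So QilE is produced and active.
No repressor is bound and QilE is active, so *gorZ* is transcribed.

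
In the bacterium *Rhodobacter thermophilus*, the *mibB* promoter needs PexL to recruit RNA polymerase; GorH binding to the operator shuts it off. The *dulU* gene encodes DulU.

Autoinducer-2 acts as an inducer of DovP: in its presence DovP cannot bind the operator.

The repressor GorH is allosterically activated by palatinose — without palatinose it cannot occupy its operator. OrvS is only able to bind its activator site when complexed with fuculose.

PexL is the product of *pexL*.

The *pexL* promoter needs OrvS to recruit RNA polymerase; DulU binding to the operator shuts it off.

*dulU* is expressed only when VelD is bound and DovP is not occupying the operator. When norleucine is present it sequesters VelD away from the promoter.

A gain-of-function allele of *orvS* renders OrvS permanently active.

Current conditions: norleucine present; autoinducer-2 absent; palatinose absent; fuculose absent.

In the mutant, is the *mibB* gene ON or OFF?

OrvS is constitutively active in this strain.
Norleucine is present, so VelD is inactive.
Autoinducer-2 is absent, so DovP is active.
With repressor DovP bound, *dulU* is not transcribed.
So DulU is not produced.
No repressor is bound and OrvS is active, so *pexL* is transcribed.
So PexL is produced and active.
Palatinose is absent, so GorH is inactive.
No repressor is bound and PexL is active, so *mibB* is transcribed.

ON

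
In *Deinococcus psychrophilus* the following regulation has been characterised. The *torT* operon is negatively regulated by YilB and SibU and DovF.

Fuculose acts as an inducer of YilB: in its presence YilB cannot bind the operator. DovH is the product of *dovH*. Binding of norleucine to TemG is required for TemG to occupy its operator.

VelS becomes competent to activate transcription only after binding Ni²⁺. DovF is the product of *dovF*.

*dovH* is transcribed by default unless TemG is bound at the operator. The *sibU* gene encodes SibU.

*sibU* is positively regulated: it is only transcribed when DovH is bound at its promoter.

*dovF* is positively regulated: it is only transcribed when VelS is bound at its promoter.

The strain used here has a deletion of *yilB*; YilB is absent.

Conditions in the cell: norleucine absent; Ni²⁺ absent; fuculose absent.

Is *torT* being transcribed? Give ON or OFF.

YilB is non-functional in this strain, so it has no effect.
Norleucine is absent, so TemG is inactive.
With no repressor bound, *dovH* is transcribed.
So DovH is produced and active.
No repressor is bound and DovH is active, so *sibU* is transcribed.
So SibU is produced and active.
Ni²⁺ is absent, so VelS is inactive.
Required activator VelS is absent, so *dovF* is not transcribed.
So DovF is not produced.
With repressor SibU bound, *torT* is not transcribed.

OFF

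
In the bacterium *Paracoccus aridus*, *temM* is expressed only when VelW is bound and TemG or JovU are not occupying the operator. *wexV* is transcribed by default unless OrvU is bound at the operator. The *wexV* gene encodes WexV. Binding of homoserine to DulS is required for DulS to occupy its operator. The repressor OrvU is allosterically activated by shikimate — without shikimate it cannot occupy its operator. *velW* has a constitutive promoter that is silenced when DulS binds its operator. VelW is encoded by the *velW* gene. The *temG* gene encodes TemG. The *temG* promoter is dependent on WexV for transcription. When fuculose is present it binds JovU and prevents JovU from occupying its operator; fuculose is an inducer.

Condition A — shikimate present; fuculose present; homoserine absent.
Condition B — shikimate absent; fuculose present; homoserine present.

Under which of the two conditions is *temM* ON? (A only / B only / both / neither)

Condition A:
Shikimate is present, so OrvU is active.
With repressor OrvU bound, *wexV* is not transcribed.
So WexV is not produced.
Required activator WexV is absent, so *temG* is not transcribed.
So TemG is not produced.
Fuculose is present, so JovU is inactive.
Homoserine is absent, so DulS is inactive.
With no repressor bound, *velW* is transcribed.
So VelW is produced and active.
No repressor is bound and VelW is active, so *temM* is transcribed.
→ *temM* is ON in A.
Condition B:
Shikimate is absent, so OrvU is inactive.
With no repressor bound, *wexV* is transcribed.
So WexV is produced and active.
No repressor is bound and WexV is active, so *temG* is transcribed.
So TemG is produced and active.
Fuculose is present, so JovU is inactive.
Homoserine is present, so DulS is active.
With repressor DulS bound, *velW* is not transcribed.
So VelW is not produced.
With repressor TemG bound, *temM* is not transcribed.
→ *temM* is OFF in B.

A only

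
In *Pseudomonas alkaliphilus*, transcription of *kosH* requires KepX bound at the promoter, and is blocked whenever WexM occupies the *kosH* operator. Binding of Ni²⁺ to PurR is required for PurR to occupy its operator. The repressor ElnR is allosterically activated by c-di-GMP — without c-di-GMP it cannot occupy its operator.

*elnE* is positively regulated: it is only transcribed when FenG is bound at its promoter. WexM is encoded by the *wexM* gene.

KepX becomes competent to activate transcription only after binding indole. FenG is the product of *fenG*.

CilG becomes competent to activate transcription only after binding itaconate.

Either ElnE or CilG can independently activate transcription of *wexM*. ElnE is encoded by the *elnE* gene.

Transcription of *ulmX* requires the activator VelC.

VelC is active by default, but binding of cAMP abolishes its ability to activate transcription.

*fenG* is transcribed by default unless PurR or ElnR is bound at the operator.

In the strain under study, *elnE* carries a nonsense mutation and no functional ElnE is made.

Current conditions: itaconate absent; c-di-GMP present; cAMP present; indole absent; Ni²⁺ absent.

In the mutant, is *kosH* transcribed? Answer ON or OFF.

ElnE is non-functional in this strain, so it has no effect.
Itaconate is absent, so CilG is inactive.
No activator is available at the *wexM* promoter, so *wexM* is not transcribed.
So WexM is not produced.
Indole is absent, so KepX is inactive.
Required activator KepX is absent, so *kosH* is not transcribed.

OFF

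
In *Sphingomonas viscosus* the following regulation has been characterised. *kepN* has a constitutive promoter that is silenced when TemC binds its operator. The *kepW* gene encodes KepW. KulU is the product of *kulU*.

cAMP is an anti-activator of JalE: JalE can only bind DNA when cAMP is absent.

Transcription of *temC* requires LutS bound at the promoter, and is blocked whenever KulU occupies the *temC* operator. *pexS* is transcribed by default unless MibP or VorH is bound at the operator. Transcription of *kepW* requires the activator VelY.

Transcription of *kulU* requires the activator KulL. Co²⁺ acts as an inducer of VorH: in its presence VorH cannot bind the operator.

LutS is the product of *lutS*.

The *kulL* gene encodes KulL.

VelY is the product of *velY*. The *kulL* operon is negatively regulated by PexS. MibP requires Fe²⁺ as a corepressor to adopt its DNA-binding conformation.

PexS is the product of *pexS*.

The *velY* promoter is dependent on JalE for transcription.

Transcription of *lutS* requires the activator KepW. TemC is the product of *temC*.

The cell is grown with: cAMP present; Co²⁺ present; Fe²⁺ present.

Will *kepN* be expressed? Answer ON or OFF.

Fe²⁺ is present, so MibP is active.
Co²⁺ is present, so VorH is inactive.
With repressor MibP bound, *pexS* is not transcribed.
So PexS is not produced.
With no repressor bound, *kulL* is transcribed.
So KulL is produced and active.
No repressor is bound and KulL is active, so *kulU* is transcribed.
So KulU is produced and active.
cAMP is present, so JalE is inactive.
Required activator JalE is absent, so *velY* is not transcribed.
So VelY is not produced.
Required activator VelY is absent, so *kepW* is not transcribed.
So KepW is not produced.
Required activator KepW is absent, so *lutS* is not transcribed.
So LutS is not produced.
With repressor KulU bound, *temC* is not transcribed.
So TemC is not produced.
With no repressor bound, *kepN* is transcribed.

ON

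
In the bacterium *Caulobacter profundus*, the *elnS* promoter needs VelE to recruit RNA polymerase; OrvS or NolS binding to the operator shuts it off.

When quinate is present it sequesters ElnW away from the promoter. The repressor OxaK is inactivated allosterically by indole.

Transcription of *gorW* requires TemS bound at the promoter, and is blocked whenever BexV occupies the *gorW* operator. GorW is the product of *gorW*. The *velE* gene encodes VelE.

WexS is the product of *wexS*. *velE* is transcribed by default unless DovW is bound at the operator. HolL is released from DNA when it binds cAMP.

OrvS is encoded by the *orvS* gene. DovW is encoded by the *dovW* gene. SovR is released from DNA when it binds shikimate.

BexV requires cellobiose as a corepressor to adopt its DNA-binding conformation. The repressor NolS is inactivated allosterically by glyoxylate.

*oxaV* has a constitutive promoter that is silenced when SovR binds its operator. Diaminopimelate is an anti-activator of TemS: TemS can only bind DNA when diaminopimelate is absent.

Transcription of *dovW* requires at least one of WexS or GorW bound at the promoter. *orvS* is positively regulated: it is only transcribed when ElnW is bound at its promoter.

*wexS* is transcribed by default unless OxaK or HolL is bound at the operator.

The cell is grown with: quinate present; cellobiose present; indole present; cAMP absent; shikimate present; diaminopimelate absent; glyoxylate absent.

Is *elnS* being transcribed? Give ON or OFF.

Quinate is present, so ElnW is inactive.
Required activator ElnW is absent, so *orvS* is not transcribed.
So OrvS is not produced.
Indole is present, so OxaK is inactive.
cAMP is absent, so HolL is active.
With repressor HolL bound, *wexS* is not transcribed.
So WexS is not produced.
Diaminopimelate is absent, so TemS is active.
Cellobiose is present, so BexV is active.
With repressor BexV bound, *gorW* is not transcribed.
So GorW is not produced.
No activator is available at the *dovW* promoter, so *dovW* is not transcribed.
So DovW is not produced.
With no repressor bound, *velE* is transcribed.
So VelE is produced and active.
Glyoxylate is absent, so NolS is active.
With repressor NolS bound, *elnS* is not transcribed.

OFF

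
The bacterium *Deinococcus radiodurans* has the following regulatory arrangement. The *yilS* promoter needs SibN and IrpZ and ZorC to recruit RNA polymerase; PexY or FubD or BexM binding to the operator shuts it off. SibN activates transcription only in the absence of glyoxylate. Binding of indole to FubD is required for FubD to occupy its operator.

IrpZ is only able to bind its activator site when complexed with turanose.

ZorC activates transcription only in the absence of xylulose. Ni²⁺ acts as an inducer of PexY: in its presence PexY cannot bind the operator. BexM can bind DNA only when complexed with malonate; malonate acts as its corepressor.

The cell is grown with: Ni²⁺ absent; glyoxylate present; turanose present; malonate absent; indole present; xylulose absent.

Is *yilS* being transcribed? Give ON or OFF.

OFF

Ni²⁺ is absent, so PexY is active.
Glyoxylate is present, so SibN is inactive.
Indole is present, so FubD is active.
Turanose is present, so IrpZ is active.
Malonate is absent, so BexM is inactive.
Xylulose is absent, so ZorC is active.
With repressor PexY bound, *yilS* is not transcribed.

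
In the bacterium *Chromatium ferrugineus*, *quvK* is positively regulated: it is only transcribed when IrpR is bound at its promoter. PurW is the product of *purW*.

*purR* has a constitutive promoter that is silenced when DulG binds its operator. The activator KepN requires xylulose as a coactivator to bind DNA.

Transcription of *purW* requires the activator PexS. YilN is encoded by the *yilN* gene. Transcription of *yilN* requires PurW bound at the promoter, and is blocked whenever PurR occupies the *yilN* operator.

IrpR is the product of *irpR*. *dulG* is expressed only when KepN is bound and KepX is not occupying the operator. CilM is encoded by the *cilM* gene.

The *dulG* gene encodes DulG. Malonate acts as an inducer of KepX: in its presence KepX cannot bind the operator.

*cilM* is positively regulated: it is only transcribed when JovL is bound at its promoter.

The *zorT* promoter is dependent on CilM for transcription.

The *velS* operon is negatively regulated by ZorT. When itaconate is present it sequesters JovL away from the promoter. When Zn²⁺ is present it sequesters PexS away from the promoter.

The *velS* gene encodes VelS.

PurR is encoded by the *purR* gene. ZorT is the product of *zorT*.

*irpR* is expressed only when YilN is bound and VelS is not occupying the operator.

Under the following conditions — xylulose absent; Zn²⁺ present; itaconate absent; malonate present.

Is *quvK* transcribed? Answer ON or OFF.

OFF

Xylulose is absent, so KepN is inactive.
Malonate is present, so KepX is inactive.
Required activator KepN is absent, so *dulG* is not transcribed.
So DulG is not produced.
With no repressor bound, *purR* is transcribed.
So PurR is produced and active.
Zn²⁺ is present, so PexS is inactive.
Required activator PexS is absent, so *purW* is not transcribed.
So PurW is not produced.
With repressor PurR bound, *yilN* is not transcribed.
So YilN is not produced.
Itaconate is absent, so JovL is active.
No repressor is bound and JovL is active, so *cilM* is transcribed.
So CilM is produced and active.
No repressor is bound and CilM is active, so *zorT* is transcribed.
So ZorT is produced and active.
With repressor ZorT bound, *velS* is not transcribed.
So VelS is not produced.
Required activator YilN is absent, so *irpR* is not transcribed.
So IrpR is not produced.
Required activator IrpR is absent, so *quvK* is not transcribed.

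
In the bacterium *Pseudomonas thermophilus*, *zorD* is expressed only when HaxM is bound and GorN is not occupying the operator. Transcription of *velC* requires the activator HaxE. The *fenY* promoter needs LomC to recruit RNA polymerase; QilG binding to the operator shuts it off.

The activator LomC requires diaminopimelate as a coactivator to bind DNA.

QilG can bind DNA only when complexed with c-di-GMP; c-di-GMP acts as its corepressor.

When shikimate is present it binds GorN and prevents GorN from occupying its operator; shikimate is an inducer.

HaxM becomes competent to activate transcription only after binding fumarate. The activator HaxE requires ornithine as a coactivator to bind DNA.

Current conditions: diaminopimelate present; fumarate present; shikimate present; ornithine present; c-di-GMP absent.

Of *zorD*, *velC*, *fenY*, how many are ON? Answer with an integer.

3

Shikimate is present, so GorN is inactive.
Fumarate is present, so HaxM is active.
No repressor is bound and HaxM is active, so *zorD* is transcribed.
→ *zorD* is ON.
Ornithine is present, so HaxE is active.
No repressor is bound and HaxE is active, so *velC* is transcribed.
→ *velC* is ON.
c-di-GMP is absent, so QilG is inactive.
Diaminopimelate is present, so LomC is active.
No repressor is bound and LomC is active, so *fenY* is transcribed.
→ *fenY* is ON.
3 of the 3 genes are transcribed.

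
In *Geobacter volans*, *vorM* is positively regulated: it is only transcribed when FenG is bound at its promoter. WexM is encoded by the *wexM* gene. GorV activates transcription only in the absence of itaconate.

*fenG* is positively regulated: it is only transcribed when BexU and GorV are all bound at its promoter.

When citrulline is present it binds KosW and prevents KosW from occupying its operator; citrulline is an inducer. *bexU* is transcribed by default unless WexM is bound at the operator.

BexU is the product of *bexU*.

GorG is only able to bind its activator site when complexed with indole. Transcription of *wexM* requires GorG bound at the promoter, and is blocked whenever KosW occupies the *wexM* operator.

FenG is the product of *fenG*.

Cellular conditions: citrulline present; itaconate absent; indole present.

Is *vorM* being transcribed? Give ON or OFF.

Citrulline is present, so KosW is inactive.
Indole is present, so GorG is active.
No repressor is bound and GorG is active, so *wexM* is transcribed.
So WexM is produced and active.
With repressor WexM bound, *bexU* is not transcribed.
So BexU is not produced.
Itaconate is absent, so GorV is active.
Required activator BexU is absent, so *fenG* is not transcribed.
So FenG is not produced.
Required activator FenG is absent, so *vorM* is not transcribed.

OFF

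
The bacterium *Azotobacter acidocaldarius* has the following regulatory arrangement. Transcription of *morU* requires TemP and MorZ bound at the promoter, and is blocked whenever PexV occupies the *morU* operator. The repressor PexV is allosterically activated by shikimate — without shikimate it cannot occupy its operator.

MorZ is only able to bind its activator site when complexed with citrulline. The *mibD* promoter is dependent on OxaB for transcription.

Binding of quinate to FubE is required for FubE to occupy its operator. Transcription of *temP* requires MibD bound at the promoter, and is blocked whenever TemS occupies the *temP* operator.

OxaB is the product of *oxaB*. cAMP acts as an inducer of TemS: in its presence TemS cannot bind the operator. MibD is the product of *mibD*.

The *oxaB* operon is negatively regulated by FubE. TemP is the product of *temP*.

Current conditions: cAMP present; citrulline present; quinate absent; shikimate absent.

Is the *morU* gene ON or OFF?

Quinate is absent, so FubE is inactive.
With no repressor bound, *oxaB* is transcribed.
So OxaB is produced and active.
No repressor is bound and OxaB is active, so *mibD* is transcribed.
So MibD is produced and active.
cAMP is present, so TemS is inactive.
No repressor is bound and MibD is active, so *temP* is transcribed.
So TemP is produced and active.
Shikimate is absent, so PexV is inactive.
Citrulline is present, so MorZ is active.
No repressor is bound and TemP and MorZ are active, so *morU* is transcribed.

ON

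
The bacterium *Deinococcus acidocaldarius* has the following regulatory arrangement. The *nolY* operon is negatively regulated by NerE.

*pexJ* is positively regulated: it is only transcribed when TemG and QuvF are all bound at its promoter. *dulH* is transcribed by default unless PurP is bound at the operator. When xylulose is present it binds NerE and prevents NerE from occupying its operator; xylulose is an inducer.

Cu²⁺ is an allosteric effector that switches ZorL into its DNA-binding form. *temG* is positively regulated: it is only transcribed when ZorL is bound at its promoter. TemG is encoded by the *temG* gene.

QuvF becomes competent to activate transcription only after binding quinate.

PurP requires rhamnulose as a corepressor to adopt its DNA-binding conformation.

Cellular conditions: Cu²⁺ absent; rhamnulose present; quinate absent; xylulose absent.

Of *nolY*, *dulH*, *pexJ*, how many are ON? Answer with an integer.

Xylulose is absent, so NerE is active.
With repressor NerE bound, *nolY* is not transcribed.
→ *nolY* is OFF.
Rhamnulose is present, so PurP is active.
With repressor PurP bound, *dulH* is not transcribed.
→ *dulH* is OFF.
Cu²⁺ is absent, so ZorL is inactive.
Required activator ZorL is absent, so *temG* is not transcribed.
So TemG is not produced.
Quinate is absent, so QuvF is inactive.
Required activator TemG is absent, so *pexJ* is not transcribed.
→ *pexJ* is OFF.
0 of the 3 genes are transcribed.

0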